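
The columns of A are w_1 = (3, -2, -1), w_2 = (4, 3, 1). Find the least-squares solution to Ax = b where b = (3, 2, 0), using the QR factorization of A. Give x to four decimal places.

x = (0.1180, 0.6696)

w_1 = (3, -2, -1); ‖w_1‖ = 3.7417, so e_1 = (0.8018, -0.5345, -0.2673).
e_1·w_2 = 0.8018·4 + (-0.5345)·3 + (-0.2673)·1 = 1.3363.
u_2 = w_2 − 1.3363·e_1 = (2.9286, 3.7143, 1.3571).
‖u_2‖ = 4.9208, so e_2 = (0.5951, 0.7548, 0.2758).
Qᵀb = (1.3363, 3.2950).
Back-substitute: x_2 = 3.2950/4.9208 = 0.6696.
x_1 = (1.3363 − 1.3363·0.6696)/3.7417 = 0.1180.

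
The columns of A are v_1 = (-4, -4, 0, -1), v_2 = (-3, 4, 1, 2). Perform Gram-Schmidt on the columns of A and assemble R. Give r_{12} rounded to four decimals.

v_1 = (-4, -4, 0, -1); ‖v_1‖ = 5.7446, so q_1 = (-0.6963, -0.6963, 0.0000, -0.1741).
r_{12} = q_1·v_2 = -1.0445.

r_{12} = -1.0445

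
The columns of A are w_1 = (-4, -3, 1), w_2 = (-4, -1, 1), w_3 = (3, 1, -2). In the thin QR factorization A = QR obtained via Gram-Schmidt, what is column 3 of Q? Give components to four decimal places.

q_1 = w_1/‖w_1‖ = (-4, -3, 1)/5.0990 = (-0.7845, -0.5883, 0.1961).
r_{12} = q_1·w_2 = 3.9223.
u_2 = w_2 − 3.9223·q_1 = (-0.9231, 1.3077, 0.2308).
‖u_2‖ = 1.6172, so q_2 = (-0.5708, 0.8086, 0.1427).
r_{13} = q_1·w_3 = -3.3340; r_{23} = q_2·w_3 = -1.1891.
u_3 = w_3 + 3.3340·q_1 + 1.1891·q_2 = (-0.2941, 0.0000, -1.1765).
‖u_3‖ = 1.2127, so q_3 = (-0.2425, 0.0000, -0.9701).

q_3 = (-0.2425, 0.0000, -0.9701)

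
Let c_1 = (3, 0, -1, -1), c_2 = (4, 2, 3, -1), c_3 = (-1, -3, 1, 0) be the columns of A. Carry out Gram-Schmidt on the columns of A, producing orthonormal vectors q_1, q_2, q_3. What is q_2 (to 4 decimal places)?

q_1 = c_1/‖c_1‖ = (3, 0, -1, -1)/3.3166 = (0.9045, 0.0000, -0.3015, -0.3015).
r_{12} = q_1·c_2 = 3.0151.
u_2 = c_2 − 3.0151·q_1 = (1.2727, 2.0000, 3.9091, -0.0909).
‖u_2‖ = 4.5726, so q_2 = (0.2783, 0.4374, 0.8549, -0.0199).

q_2 = (0.2783, 0.4374, 0.8549, -0.0199)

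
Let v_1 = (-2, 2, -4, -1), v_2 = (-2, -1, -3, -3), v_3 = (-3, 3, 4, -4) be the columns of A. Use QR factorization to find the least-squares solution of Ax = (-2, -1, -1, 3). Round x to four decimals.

q_1 = v_1/‖v_1‖ = (-2, 2, -4, -1)/5.0000 = (-0.4000, 0.4000, -0.8000, -0.2000).
r_{12} = q_1·v_2 = 3.4000.
u_2 = v_2 − 3.4000·q_1 = (-0.6400, -2.3600, -0.2800, -2.3200).
‖u_2‖ = 3.3823, so q_2 = (-0.1892, -0.6977, -0.0828, -0.6859).
r_{13} = q_1·v_3 = 0.0000; r_{23} = q_2·v_3 = 0.8870.
u_3 = v_3 − 0.0000·q_1 − 0.8870·q_2 = (-2.8322, 3.6189, 4.0734, -3.3916).
‖u_3‖ = 7.0152, so q_3 = (-0.4037, 0.5159, 0.5807, -0.4835).
Qᵀb = (0.6000, -0.8988, -1.7395).
Back-substitute: x_3 = -1.7395/7.0152 = -0.2480.
x_2 = (-0.8988 − 0.8870·(-0.2480))/3.3823 = -0.2007.
x_1 = (0.6000 − 3.4000·(-0.2007) − 0.0000·(-0.2480))/5.0000 = 0.2565.

x = (0.2565, -0.2007, -0.2480)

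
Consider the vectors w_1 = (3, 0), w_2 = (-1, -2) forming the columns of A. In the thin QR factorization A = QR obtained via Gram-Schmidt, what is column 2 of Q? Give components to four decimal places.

q_2 = (0.0000, -1.0000)

q_1 = w_1/‖w_1‖ = (3, 0)/3.0000 = (1.0000, 0.0000).
r_{12} = q_1·w_2 = -1.0000.
u_2 = w_2 + 1.0000·q_1 = (0.0000, -2.0000).
‖u_2‖ = 2.0000, so q_2 = (0.0000, -1.0000).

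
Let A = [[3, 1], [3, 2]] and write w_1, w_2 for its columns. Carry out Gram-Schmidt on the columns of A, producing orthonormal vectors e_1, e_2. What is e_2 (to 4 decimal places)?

e_2 = (-0.7071, 0.7071)

e_1 = w_1/‖w_1‖ = (3, 3)/4.2426 = (0.7071, 0.7071).
r_{12} = e_1·w_2 = 2.1213.
u_2 = w_2 − 2.1213·e_1 = (-0.5000, 0.5000).
‖u_2‖ = 0.7071, so e_2 = (-0.7071, 0.7071).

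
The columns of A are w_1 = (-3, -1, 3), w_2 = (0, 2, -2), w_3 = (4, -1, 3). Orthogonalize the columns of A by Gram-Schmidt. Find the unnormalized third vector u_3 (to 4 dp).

u_3 = (1.2727, 1.9091, 1.9091)

w_1 = (-3, -1, 3); ‖w_1‖ = 4.3589, so q_1 = (-0.6882, -0.2294, 0.6882).
q_1·w_2 = (-0.6882)·0 + (-0.2294)·2 + 0.6882·(-2) = -1.8353.
u_2 = w_2 + 1.8353·q_1 = (-1.2632, 1.5789, -0.7368).
‖u_2‖ = 2.1521, so q_2 = (-0.5869, 0.7337, -0.3424).
q_1·w_3 = (-0.6882)·4 + (-0.2294)·(-1) + 0.6882·3 = -0.4588; q_2·w_3 = (-0.5869)·4 + 0.7337·(-1) + (-0.3424)·3 = -4.1086.
u_3 = w_3 + 0.4588·q_1 + 4.1086·q_2 = (1.2727, 1.9091, 1.9091).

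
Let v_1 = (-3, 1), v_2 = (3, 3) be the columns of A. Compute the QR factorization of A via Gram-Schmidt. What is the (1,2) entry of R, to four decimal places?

r_{12} = -1.8974

e_1 = v_1/‖v_1‖ = (-3, 1)/3.1623 = (-0.9487, 0.3162).
r_{12} = e_1·v_2 = -1.8974.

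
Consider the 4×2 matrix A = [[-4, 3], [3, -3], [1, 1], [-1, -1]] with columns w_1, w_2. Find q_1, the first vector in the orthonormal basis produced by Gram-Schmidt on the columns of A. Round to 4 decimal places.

w_1 = (-4, 3, 1, -1); ‖w_1‖ = 5.1962, so q_1 = (-0.7698, 0.5774, 0.1925, -0.1925).

q_1 = (-0.7698, 0.5774, 0.1925, -0.1925)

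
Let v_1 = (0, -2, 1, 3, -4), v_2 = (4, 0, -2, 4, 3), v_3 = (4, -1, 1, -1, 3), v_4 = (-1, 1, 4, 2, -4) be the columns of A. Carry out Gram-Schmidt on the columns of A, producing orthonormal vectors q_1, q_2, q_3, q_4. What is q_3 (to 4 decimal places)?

q_3 = (0.5978, -0.4390, 0.5492, -0.3781, 0.0732)

v_1 = (0, -2, 1, 3, -4); ‖v_1‖ = 5.4772, so q_1 = (0.0000, -0.3651, 0.1826, 0.5477, -0.7303).
q_1·v_2 = 0.0000·4 + (-0.3651)·0 + 0.1826·(-2) + 0.5477·4 + (-0.7303)·3 = -0.3651.
u_2 = v_2 + 0.3651·q_1 = (4.0000, -0.1333, -1.9333, 4.2000, 2.7333).
‖u_2‖ = 6.6983, so q_2 = (0.5972, -0.0199, -0.2886, 0.6270, 0.4081).
q_1·v_3 = 0.0000·4 + (-0.3651)·(-1) + 0.1826·1 + 0.5477·(-1) + (-0.7303)·3 = -2.1909; q_2·v_3 = 0.5972·4 + (-0.0199)·(-1) + (-0.2886)·1 + 0.6270·(-1) + 0.4081·3 = 2.7171.
u_3 = v_3 + 2.1909·q_1 − 2.7171·q_2 = (2.3774, -1.7459, 2.1842, -1.5037, 0.2912).
‖u_3‖ = 3.9771, so q_3 = (0.5978, -0.4390, 0.5492, -0.3781, 0.0732).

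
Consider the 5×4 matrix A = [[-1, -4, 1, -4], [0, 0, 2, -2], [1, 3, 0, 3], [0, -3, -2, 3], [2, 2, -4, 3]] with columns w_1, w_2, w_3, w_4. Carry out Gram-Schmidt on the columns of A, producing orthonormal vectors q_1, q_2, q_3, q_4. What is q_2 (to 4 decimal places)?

q_1 = w_1/‖w_1‖ = (-1, 0, 1, 0, 2)/2.4495 = (-0.4082, 0.0000, 0.4082, 0.0000, 0.8165).
r_{12} = q_1·w_2 = 4.4907.
u_2 = w_2 − 4.4907·q_1 = (-2.1667, 0.0000, 1.1667, -3.0000, -1.6667).
‖u_2‖ = 4.2230, so q_2 = (-0.5131, 0.0000, 0.2763, -0.7104, -0.3947).

q_2 = (-0.5131, 0.0000, 0.2763, -0.7104, -0.3947)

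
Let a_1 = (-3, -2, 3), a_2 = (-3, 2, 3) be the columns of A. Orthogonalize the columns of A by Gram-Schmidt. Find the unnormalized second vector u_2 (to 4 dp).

a_1 = (-3, -2, 3); ‖a_1‖ = 4.6904, so e_1 = (-0.6396, -0.4264, 0.6396).
e_1·a_2 = (-0.6396)·(-3) + (-0.4264)·2 + 0.6396·3 = 2.9848.
u_2 = a_2 − 2.9848·e_1 = (-1.0909, 3.2727, 1.0909).

u_2 = (-1.0909, 3.2727, 1.0909)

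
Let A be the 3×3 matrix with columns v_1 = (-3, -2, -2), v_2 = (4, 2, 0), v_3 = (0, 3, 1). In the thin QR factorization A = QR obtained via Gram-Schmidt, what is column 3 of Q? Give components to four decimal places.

e_3 = (-0.4364, 0.8729, -0.2182)

v_1 = (-3, -2, -2); ‖v_1‖ = 4.1231, so e_1 = (-0.7276, -0.4851, -0.4851).
e_1·v_2 = (-0.7276)·4 + (-0.4851)·2 + (-0.4851)·0 = -3.8806.
u_2 = v_2 + 3.8806·e_1 = (1.1765, 0.1176, -1.8824).
‖u_2‖ = 2.2229, so e_2 = (0.5293, 0.0529, -0.8468).
e_1·v_3 = (-0.7276)·0 + (-0.4851)·3 + (-0.4851)·1 = -1.9403; e_2·v_3 = 0.5293·0 + 0.0529·3 + (-0.8468)·1 = -0.6880.
u_3 = v_3 + 1.9403·e_1 + 0.6880·e_2 = (-1.0476, 2.0952, -0.5238).
‖u_3‖ = 2.4004, so e_3 = (-0.4364, 0.8729, -0.2182).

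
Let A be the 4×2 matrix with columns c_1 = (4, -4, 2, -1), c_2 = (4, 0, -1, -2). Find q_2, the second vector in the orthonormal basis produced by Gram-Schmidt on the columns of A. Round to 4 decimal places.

c_1 = (4, -4, 2, -1); ‖c_1‖ = 6.0828, so q_1 = (0.6576, -0.6576, 0.3288, -0.1644).
q_1·c_2 = 0.6576·4 + (-0.6576)·0 + 0.3288·(-1) + (-0.1644)·(-2) = 2.6304.
u_2 = c_2 − 2.6304·q_1 = (2.2703, 1.7297, -1.8649, -1.5676).
‖u_2‖ = 3.7525, so q_2 = (0.6050, 0.4610, -0.4970, -0.4177).

q_2 = (0.6050, 0.4610, -0.4970, -0.4177)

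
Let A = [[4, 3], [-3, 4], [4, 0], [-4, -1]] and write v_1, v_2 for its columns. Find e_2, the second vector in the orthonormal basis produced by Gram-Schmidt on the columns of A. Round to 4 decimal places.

e_2 = (0.5362, 0.8302, -0.0553, -0.1418)

v_1 = (4, -3, 4, -4); ‖v_1‖ = 7.5498, so e_1 = (0.5298, -0.3974, 0.5298, -0.5298).
e_1·v_2 = 0.5298·3 + (-0.3974)·4 + 0.5298·0 + (-0.5298)·(-1) = 0.5298.
u_2 = v_2 − 0.5298·e_1 = (2.7193, 4.2105, -0.2807, -0.7193).
‖u_2‖ = 5.0714, so e_2 = (0.5362, 0.8302, -0.0553, -0.1418).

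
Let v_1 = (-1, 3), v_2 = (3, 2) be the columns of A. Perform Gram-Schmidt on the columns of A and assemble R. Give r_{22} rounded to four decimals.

v_1 = (-1, 3); ‖v_1‖ = 3.1623, so q_1 = (-0.3162, 0.9487).
q_1·v_2 = (-0.3162)·3 + 0.9487·2 = 0.9487.
u_2 = v_2 − 0.9487·q_1 = (3.3000, 1.1000).
r_{22} = ‖u_2‖ = 3.4785.

r_{22} = 3.4785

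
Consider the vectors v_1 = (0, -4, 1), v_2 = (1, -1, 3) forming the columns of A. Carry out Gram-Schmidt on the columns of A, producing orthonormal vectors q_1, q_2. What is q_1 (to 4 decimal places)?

v_1 = (0, -4, 1); ‖v_1‖ = 4.1231, so q_1 = (0.0000, -0.9701, 0.2425).

q_1 = (0.0000, -0.9701, 0.2425)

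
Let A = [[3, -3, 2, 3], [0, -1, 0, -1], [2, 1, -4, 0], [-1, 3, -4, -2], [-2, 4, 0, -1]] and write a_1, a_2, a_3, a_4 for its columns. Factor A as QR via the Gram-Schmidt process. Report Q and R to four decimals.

a_1 = (3, 0, 2, -1, -2); ‖a_1‖ = 4.2426, so q_1 = (0.7071, 0.0000, 0.4714, -0.2357, -0.4714).
q_1·a_2 = 0.7071·(-3) + 0.0000·(-1) + 0.4714·1 + (-0.2357)·3 + (-0.4714)·4 = -4.2426.
u_2 = a_2 + 4.2426·q_1 = (0.0000, -1.0000, 3.0000, 2.0000, 2.0000).
‖u_2‖ = 4.2426, so q_2 = (0.0000, -0.2357, 0.7071, 0.4714, 0.4714).
q_1·a_3 = 0.7071·2 + 0.0000·0 + 0.4714·(-4) + (-0.2357)·(-4) + (-0.4714)·0 = 0.4714; q_2·a_3 = 0.0000·2 + (-0.2357)·0 + 0.7071·(-4) + 0.4714·(-4) + 0.4714·0 = -4.7140.
u_3 = a_3 − 0.4714·q_1 + 4.7140·q_2 = (1.6667, -1.1111, -0.8889, -1.6667, 2.4444).
‖u_3‖ = 3.6818, so q_3 = (0.4527, -0.3018, -0.2414, -0.4527, 0.6639).
q_1·a_4 = 0.7071·3 + 0.0000·(-1) + 0.4714·0 + (-0.2357)·(-2) + (-0.4714)·(-1) = 3.0641; q_2·a_4 = 0.0000·3 + (-0.2357)·(-1) + 0.7071·0 + 0.4714·(-2) + 0.4714·(-1) = -1.1785; q_3·a_4 = 0.4527·3 + (-0.3018)·(-1) + (-0.2414)·0 + (-0.4527)·(-2) + 0.6639·(-1) = 1.9013.
u_4 = a_4 − 3.0641·q_1 + 1.1785·q_2 − 1.9013·q_3 = (-0.0273, -0.7040, -0.1521, 0.1384, -0.2623).
‖u_4‖ = 0.7794, so q_4 = (-0.0351, -0.9033, -0.1951, 0.1776, -0.3365).

Q = [[0.7071, 0.0000, 0.4527, -0.0351], [0.0000, -0.2357, -0.3018, -0.9033], [0.4714, 0.7071, -0.2414, -0.1951], [-0.2357, 0.4714, -0.4527, 0.1776], [-0.4714, 0.4714, 0.6639, -0.3365]], R = [[4.2426, -4.2426, 0.4714, 3.0641], [0.0000, 4.2426, -4.7140, -1.1785], [0.0000, 0.0000, 3.6818, 1.9013], [0.0000, 0.0000, 0.0000, 0.7794]]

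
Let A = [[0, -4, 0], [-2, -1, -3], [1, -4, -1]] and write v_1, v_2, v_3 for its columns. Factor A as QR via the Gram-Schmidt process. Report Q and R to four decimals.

Q = [[0.0000, -0.7049, 0.7093], [-0.8944, -0.3172, -0.3152], [0.4472, -0.6344, -0.6305]], R = [[2.2361, -0.8944, 2.2361], [0.0000, 5.6745, 1.5860], [0.0000, 0.0000, 1.5762]]

v_1 = (0, -2, 1); ‖v_1‖ = 2.2361, so q_1 = (0.0000, -0.8944, 0.4472).
q_1·v_2 = 0.0000·(-4) + (-0.8944)·(-1) + 0.4472·(-4) = -0.8944.
u_2 = v_2 + 0.8944·q_1 = (-4.0000, -1.8000, -3.6000).
‖u_2‖ = 5.6745, so q_2 = (-0.7049, -0.3172, -0.6344).
q_1·v_3 = 0.0000·0 + (-0.8944)·(-3) + 0.4472·(-1) = 2.2361; q_2·v_3 = (-0.7049)·0 + (-0.3172)·(-3) + (-0.6344)·(-1) = 1.5860.
u_3 = v_3 − 2.2361·q_1 − 1.5860·q_2 = (1.1180, -0.4969, -0.9938).
‖u_3‖ = 1.5762, so q_3 = (0.7093, -0.3152, -0.6305).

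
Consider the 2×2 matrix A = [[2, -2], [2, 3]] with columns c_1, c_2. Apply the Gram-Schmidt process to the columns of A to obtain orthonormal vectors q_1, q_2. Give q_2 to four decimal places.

q_1 = c_1/‖c_1‖ = (2, 2)/2.8284 = (0.7071, 0.7071).
r_{12} = q_1·c_2 = 0.7071.
u_2 = c_2 − 0.7071·q_1 = (-2.5000, 2.5000).
‖u_2‖ = 3.5355, so q_2 = (-0.7071, 0.7071).

q_2 = (-0.7071, 0.7071)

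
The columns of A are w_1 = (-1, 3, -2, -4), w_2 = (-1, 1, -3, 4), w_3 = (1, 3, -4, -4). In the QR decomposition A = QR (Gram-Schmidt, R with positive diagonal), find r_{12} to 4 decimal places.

r_{12} = -1.0954

w_1 = (-1, 3, -2, -4); ‖w_1‖ = 5.4772, so e_1 = (-0.1826, 0.5477, -0.3651, -0.7303).
r_{12} = e_1·w_2 = -1.0954.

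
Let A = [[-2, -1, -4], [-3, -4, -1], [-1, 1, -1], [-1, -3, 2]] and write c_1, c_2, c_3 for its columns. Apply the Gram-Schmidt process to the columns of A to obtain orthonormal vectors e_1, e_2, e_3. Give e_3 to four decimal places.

c_1 = (-2, -3, -1, -1); ‖c_1‖ = 3.8730, so e_1 = (-0.5164, -0.7746, -0.2582, -0.2582).
e_1·c_2 = (-0.5164)·(-1) + (-0.7746)·(-4) + (-0.2582)·1 + (-0.2582)·(-3) = 4.1312.
u_2 = c_2 − 4.1312·e_1 = (1.1333, -0.8000, 2.0667, -1.9333).
‖u_2‖ = 3.1517, so e_2 = (0.3596, -0.2538, 0.6557, -0.6134).
e_1·c_3 = (-0.5164)·(-4) + (-0.7746)·(-1) + (-0.2582)·(-1) + (-0.2582)·2 = 2.5820; e_2·c_3 = 0.3596·(-4) + (-0.2538)·(-1) + 0.6557·(-1) + (-0.6134)·2 = -3.0671.
u_3 = c_3 − 2.5820·e_1 + 3.0671·e_2 = (-1.5638, 0.2215, 1.6779, 0.7852).
‖u_3‖ = 2.4344, so e_3 = (-0.6424, 0.0910, 0.6892, 0.3226).

e_3 = (-0.6424, 0.0910, 0.6892, 0.3226)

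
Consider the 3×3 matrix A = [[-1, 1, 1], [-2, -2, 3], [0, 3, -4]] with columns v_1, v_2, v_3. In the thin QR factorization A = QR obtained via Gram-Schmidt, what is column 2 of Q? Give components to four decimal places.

e_2 = (0.4581, -0.2290, 0.8589)

e_1 = v_1/‖v_1‖ = (-1, -2, 0)/2.2361 = (-0.4472, -0.8944, 0.0000).
r_{12} = e_1·v_2 = 1.3416.
u_2 = v_2 − 1.3416·e_1 = (1.6000, -0.8000, 3.0000).
‖u_2‖ = 3.4928, so e_2 = (0.4581, -0.2290, 0.8589).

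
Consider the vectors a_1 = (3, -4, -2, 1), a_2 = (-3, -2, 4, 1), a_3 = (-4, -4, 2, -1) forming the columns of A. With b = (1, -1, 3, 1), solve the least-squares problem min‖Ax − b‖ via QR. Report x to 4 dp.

a_1 = (3, -4, -2, 1); ‖a_1‖ = 5.4772, so e_1 = (0.5477, -0.7303, -0.3651, 0.1826).
e_1·a_2 = 0.5477·(-3) + (-0.7303)·(-2) + (-0.3651)·4 + 0.1826·1 = -1.4606.
u_2 = a_2 + 1.4606·e_1 = (-2.2000, -3.0667, 3.4667, 1.2667).
‖u_2‖ = 5.2789, so e_2 = (-0.4168, -0.5809, 0.6567, 0.2399).
e_1·a_3 = 0.5477·(-4) + (-0.7303)·(-4) + (-0.3651)·2 + 0.1826·(-1) = -0.1826; e_2·a_3 = (-0.4168)·(-4) + (-0.5809)·(-4) + 0.6567·2 + 0.2399·(-1) = 5.0642.
u_3 = a_3 + 0.1826·e_1 − 5.0642·e_2 = (-1.7895, -1.1914, -1.3923, -2.1818).
‖u_3‖ = 3.3646, so e_3 = (-0.5319, -0.3541, -0.4138, -0.6485).
Qᵀb = (0.3651, 2.3742, -2.0677).
Back-substitute: x_3 = -2.0677/3.3646 = -0.6145.
x_2 = (2.3742 − 5.0642·(-0.6145))/5.2789 = 1.0393.
x_1 = (0.3651 + 1.4606·1.0393 + 0.1826·(-0.6145))/5.4772 = 0.3233.

x = (0.3233, 1.0393, -0.6145)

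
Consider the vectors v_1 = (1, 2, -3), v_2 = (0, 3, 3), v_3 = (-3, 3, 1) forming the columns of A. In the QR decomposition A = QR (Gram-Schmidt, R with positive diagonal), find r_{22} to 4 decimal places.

r_{22} = 4.1662

v_1 = (1, 2, -3); ‖v_1‖ = 3.7417, so e_1 = (0.2673, 0.5345, -0.8018).
e_1·v_2 = 0.2673·0 + 0.5345·3 + (-0.8018)·3 = -0.8018.
u_2 = v_2 + 0.8018·e_1 = (0.2143, 3.4286, 2.3571).
r_{22} = ‖u_2‖ = 4.1662.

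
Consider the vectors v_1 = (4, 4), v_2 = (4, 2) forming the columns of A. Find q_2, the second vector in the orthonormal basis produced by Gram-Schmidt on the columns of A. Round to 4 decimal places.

v_1 = (4, 4); ‖v_1‖ = 5.6569, so q_1 = (0.7071, 0.7071).
q_1·v_2 = 0.7071·4 + 0.7071·2 = 4.2426.
u_2 = v_2 − 4.2426·q_1 = (1.0000, -1.0000).
‖u_2‖ = 1.4142, so q_2 = (0.7071, -0.7071).

q_2 = (0.7071, -0.7071)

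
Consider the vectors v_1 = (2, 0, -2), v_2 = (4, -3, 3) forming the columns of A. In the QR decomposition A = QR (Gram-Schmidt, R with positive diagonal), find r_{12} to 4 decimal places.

r_{12} = 0.7071

v_1 = (2, 0, -2); ‖v_1‖ = 2.8284, so q_1 = (0.7071, 0.0000, -0.7071).
r_{12} = q_1·v_2 = 0.7071.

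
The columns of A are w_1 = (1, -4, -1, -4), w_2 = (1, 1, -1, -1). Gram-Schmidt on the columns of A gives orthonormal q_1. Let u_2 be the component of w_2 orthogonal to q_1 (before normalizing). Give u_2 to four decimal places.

w_1 = (1, -4, -1, -4); ‖w_1‖ = 5.8310, so q_1 = (0.1715, -0.6860, -0.1715, -0.6860).
q_1·w_2 = 0.1715·1 + (-0.6860)·1 + (-0.1715)·(-1) + (-0.6860)·(-1) = 0.3430.
u_2 = w_2 − 0.3430·q_1 = (0.9412, 1.2353, -0.9412, -0.7647).

u_2 = (0.9412, 1.2353, -0.9412, -0.7647)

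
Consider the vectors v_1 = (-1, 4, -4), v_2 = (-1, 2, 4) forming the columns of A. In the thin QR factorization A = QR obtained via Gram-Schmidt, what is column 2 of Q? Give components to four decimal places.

q_1 = v_1/‖v_1‖ = (-1, 4, -4)/5.7446 = (-0.1741, 0.6963, -0.6963).
r_{12} = q_1·v_2 = -1.2185.
u_2 = v_2 + 1.2185·q_1 = (-1.2121, 2.8485, 3.1515).
‖u_2‖ = 4.4176, so q_2 = (-0.2744, 0.6448, 0.7134).

q_2 = (-0.2744, 0.6448, 0.7134)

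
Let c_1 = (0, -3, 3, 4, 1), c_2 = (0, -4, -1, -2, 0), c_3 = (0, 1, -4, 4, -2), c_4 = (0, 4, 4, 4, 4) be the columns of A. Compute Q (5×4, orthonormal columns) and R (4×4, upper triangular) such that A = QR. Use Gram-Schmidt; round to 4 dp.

c_1 = (0, -3, 3, 4, 1); ‖c_1‖ = 5.9161, so q_1 = (0.0000, -0.5071, 0.5071, 0.6761, 0.1690).
q_1·c_2 = 0.0000·0 + (-0.5071)·(-4) + 0.5071·(-1) + 0.6761·(-2) + 0.1690·0 = 0.1690.
u_2 = c_2 − 0.1690·q_1 = (0.0000, -3.9143, -1.0857, -2.1143, -0.0286).
‖u_2‖ = 4.5795, so q_2 = (0.0000, -0.8547, -0.2371, -0.4617, -0.0062).
q_1·c_3 = 0.0000·0 + (-0.5071)·1 + 0.5071·(-4) + 0.6761·4 + 0.1690·(-2) = -0.1690; q_2·c_3 = 0.0000·0 + (-0.8547)·1 + (-0.2371)·(-4) + (-0.4617)·4 + (-0.0062)·(-2) = -1.7407.
u_3 = c_3 + 0.1690·q_1 + 1.7407·q_2 = (0.0000, -0.5736, -4.3270, 3.3106, -1.9823).
‖u_3‖ = 5.8259, so q_3 = (0.0000, -0.0985, -0.7427, 0.5683, -0.3403).
q_1·c_4 = 0.0000·0 + (-0.5071)·4 + 0.5071·4 + 0.6761·4 + 0.1690·4 = 3.3806; q_2·c_4 = 0.0000·0 + (-0.8547)·4 + (-0.2371)·4 + (-0.4617)·4 + (-0.0062)·4 = -6.2390; q_3·c_4 = 0.0000·0 + (-0.0985)·4 + (-0.7427)·4 + 0.5683·4 + (-0.3403)·4 = -2.4526.
u_4 = c_4 − 3.3806·q_1 + 6.2390·q_2 + 2.4526·q_3 = (0.0000, 0.1400, -1.0151, 0.2275, 2.5551).
‖u_4‖ = 2.7623, so q_4 = (0.0000, 0.0507, -0.3675, 0.0824, 0.9250).

Q = [[0.0000, 0.0000, 0.0000, 0.0000], [-0.5071, -0.8547, -0.0985, 0.0507], [0.5071, -0.2371, -0.7427, -0.3675], [0.6761, -0.4617, 0.5683, 0.0824], [0.1690, -0.0062, -0.3403, 0.9250]], R = [[5.9161, 0.1690, -0.1690, 3.3806], [0.0000, 4.5795, -1.7407, -6.2390], [0.0000, 0.0000, 5.8259, -2.4526], [0.0000, 0.0000, 0.0000, 2.7623]]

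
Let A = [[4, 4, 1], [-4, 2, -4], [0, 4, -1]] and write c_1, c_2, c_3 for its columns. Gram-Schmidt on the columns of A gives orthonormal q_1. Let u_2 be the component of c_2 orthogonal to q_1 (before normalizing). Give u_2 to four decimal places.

u_2 = (3.0000, 3.0000, 4.0000)

c_1 = (4, -4, 0); ‖c_1‖ = 5.6569, so q_1 = (0.7071, -0.7071, 0.0000).
q_1·c_2 = 0.7071·4 + (-0.7071)·2 + 0.0000·4 = 1.4142.
u_2 = c_2 − 1.4142·q_1 = (3.0000, 3.0000, 4.0000).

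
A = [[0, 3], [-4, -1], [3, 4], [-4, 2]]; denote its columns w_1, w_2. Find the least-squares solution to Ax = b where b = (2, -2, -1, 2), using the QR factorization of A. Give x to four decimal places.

w_1 = (0, -4, 3, -4); ‖w_1‖ = 6.4031, so q_1 = (0.0000, -0.6247, 0.4685, -0.6247).
q_1·w_2 = 0.0000·3 + (-0.6247)·(-1) + 0.4685·4 + (-0.6247)·2 = 1.2494.
u_2 = w_2 − 1.2494·q_1 = (3.0000, -0.2195, 3.4146, 2.7805).
‖u_2‖ = 5.3328, so q_2 = (0.5626, -0.0412, 0.6403, 0.5214).
Qᵀb = (-0.4685, 1.6099).
Back-substitute: x_2 = 1.6099/5.3328 = 0.3019.
x_1 = (-0.4685 − 1.2494·0.3019)/6.4031 = -0.1321.

x = (-0.1321, 0.3019)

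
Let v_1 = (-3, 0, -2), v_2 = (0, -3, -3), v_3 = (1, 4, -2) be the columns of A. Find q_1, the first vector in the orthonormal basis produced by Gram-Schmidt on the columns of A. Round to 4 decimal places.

q_1 = (-0.8321, 0.0000, -0.5547)

v_1 = (-3, 0, -2); ‖v_1‖ = 3.6056, so q_1 = (-0.8321, 0.0000, -0.5547).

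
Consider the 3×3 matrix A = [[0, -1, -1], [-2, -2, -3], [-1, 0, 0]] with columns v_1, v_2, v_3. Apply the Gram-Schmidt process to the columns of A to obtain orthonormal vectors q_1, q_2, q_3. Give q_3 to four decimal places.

q_3 = (0.6667, -0.3333, 0.6667)

q_1 = v_1/‖v_1‖ = (0, -2, -1)/2.2361 = (0.0000, -0.8944, -0.4472).
r_{12} = q_1·v_2 = 1.7889.
u_2 = v_2 − 1.7889·q_1 = (-1.0000, -0.4000, 0.8000).
‖u_2‖ = 1.3416, so q_2 = (-0.7454, -0.2981, 0.5963).
r_{13} = q_1·v_3 = 2.6833; r_{23} = q_2·v_3 = 1.6398.
u_3 = v_3 − 2.6833·q_1 − 1.6398·q_2 = (0.2222, -0.1111, 0.2222).
‖u_3‖ = 0.3333, so q_3 = (0.6667, -0.3333, 0.6667).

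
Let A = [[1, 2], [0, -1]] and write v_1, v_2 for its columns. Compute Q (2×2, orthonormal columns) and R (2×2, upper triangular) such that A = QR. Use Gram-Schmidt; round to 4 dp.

Q = [[1.0000, 0.0000], [0.0000, -1.0000]], R = [[1.0000, 2.0000], [0.0000, 1.0000]]

v_1 = (1, 0); ‖v_1‖ = 1.0000, so e_1 = (1.0000, 0.0000).
e_1·v_2 = 1.0000·2 + 0.0000·(-1) = 2.0000.
u_2 = v_2 − 2.0000·e_1 = (0.0000, -1.0000).
‖u_2‖ = 1.0000, so e_2 = (0.0000, -1.0000).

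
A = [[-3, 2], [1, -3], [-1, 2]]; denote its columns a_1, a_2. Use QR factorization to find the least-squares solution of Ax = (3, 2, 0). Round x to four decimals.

a_1 = (-3, 1, -1); ‖a_1‖ = 3.3166, so q_1 = (-0.9045, 0.3015, -0.3015).
q_1·a_2 = (-0.9045)·2 + 0.3015·(-3) + (-0.3015)·2 = -3.3166.
u_2 = a_2 + 3.3166·q_1 = (-1.0000, -2.0000, 1.0000).
‖u_2‖ = 2.4495, so q_2 = (-0.4082, -0.8165, 0.4082).
Qᵀb = (-2.1106, -2.8577).
Back-substitute: x_2 = -2.8577/2.4495 = -1.1667.
x_1 = (-2.1106 + 3.3166·(-1.1667))/3.3166 = -1.8030.

x = (-1.8030, -1.1667)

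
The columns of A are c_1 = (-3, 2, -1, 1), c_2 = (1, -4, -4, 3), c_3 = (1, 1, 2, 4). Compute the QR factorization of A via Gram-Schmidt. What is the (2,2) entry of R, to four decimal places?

e_1 = c_1/‖c_1‖ = (-3, 2, -1, 1)/3.8730 = (-0.7746, 0.5164, -0.2582, 0.2582).
r_{12} = e_1·c_2 = -1.0328.
u_2 = c_2 + 1.0328·e_1 = (0.2000, -3.4667, -4.2667, 3.2667).
r_{22} = ‖u_2‖ = 6.3979.

r_{22} = 6.3979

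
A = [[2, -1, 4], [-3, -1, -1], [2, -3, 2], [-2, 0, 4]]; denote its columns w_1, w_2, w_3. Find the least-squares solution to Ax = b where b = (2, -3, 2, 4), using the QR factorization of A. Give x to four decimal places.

w_1 = (2, -3, 2, -2); ‖w_1‖ = 4.5826, so q_1 = (0.4364, -0.6547, 0.4364, -0.4364).
q_1·w_2 = 0.4364·(-1) + (-0.6547)·(-1) + 0.4364·(-3) + (-0.4364)·0 = -1.0911.
u_2 = w_2 + 1.0911·q_1 = (-0.5238, -1.7143, -2.5238, -0.4762).
‖u_2‖ = 3.1320, so q_2 = (-0.1672, -0.5473, -0.8058, -0.1520).
q_1·w_3 = 0.4364·4 + (-0.6547)·(-1) + 0.4364·2 + (-0.4364)·4 = 1.5275; q_2·w_3 = (-0.1672)·4 + (-0.5473)·(-1) + (-0.8058)·2 + (-0.1520)·4 = -2.3414.
u_3 = w_3 − 1.5275·q_1 + 2.3414·q_2 = (2.9417, -1.2816, -0.5534, 4.3107).
‖u_3‖ = 5.4023, so q_3 = (0.5445, -0.2372, -0.1024, 0.7979).
Qᵀb = (1.9640, -0.9122, 4.7876).
Back-substitute: x_3 = 4.7876/5.4023 = 0.8862.
x_2 = (-0.9122 + 2.3414·0.8862)/3.1320 = 0.3713.
x_1 = (1.9640 + 1.0911·0.3713 − 1.5275·0.8862)/4.5826 = 0.2216.

x = (0.2216, 0.3713, 0.8862)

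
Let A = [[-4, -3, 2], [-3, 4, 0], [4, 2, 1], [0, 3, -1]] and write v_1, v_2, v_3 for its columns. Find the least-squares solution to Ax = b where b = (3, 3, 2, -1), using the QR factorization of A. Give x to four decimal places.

v_1 = (-4, -3, 4, 0); ‖v_1‖ = 6.4031, so q_1 = (-0.6247, -0.4685, 0.6247, 0.0000).
q_1·v_2 = (-0.6247)·(-3) + (-0.4685)·4 + 0.6247·2 + 0.0000·3 = 1.2494.
u_2 = v_2 − 1.2494·q_1 = (-2.2195, 4.5854, 1.2195, 3.0000).
‖u_2‖ = 6.0365, so q_2 = (-0.3677, 0.7596, 0.2020, 0.4970).
q_1·v_3 = (-0.6247)·2 + (-0.4685)·0 + 0.6247·1 + 0.0000·(-1) = -0.6247; q_2·v_3 = (-0.3677)·2 + 0.7596·0 + 0.2020·1 + 0.4970·(-1) = -1.0303.
u_3 = v_3 + 0.6247·q_1 + 1.0303·q_2 = (1.2309, 0.4900, 1.5984, -0.4880).
‖u_3‖ = 2.1326, so q_3 = (0.5772, 0.2297, 0.7495, -0.2288).
Qᵀb = (-2.0303, 1.0828, 4.1485).
Back-substitute: x_3 = 4.1485/2.1326 = 1.9453.
x_2 = (1.0828 + 1.0303·1.9453)/6.0365 = 0.5114.
x_1 = (-2.0303 − 1.2494·0.5114 + 0.6247·1.9453)/6.4031 = -0.2271.

x = (-0.2271, 0.5114, 1.9453)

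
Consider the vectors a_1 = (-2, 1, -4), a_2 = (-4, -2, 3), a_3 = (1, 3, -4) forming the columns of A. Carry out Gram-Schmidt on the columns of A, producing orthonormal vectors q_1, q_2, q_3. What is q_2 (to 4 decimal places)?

q_2 = (-0.8752, -0.3282, 0.3555)

q_1 = a_1/‖a_1‖ = (-2, 1, -4)/4.5826 = (-0.4364, 0.2182, -0.8729).
r_{12} = q_1·a_2 = -1.3093.
u_2 = a_2 + 1.3093·q_1 = (-4.5714, -1.7143, 1.8571).
‖u_2‖ = 5.2236, so q_2 = (-0.8752, -0.3282, 0.3555).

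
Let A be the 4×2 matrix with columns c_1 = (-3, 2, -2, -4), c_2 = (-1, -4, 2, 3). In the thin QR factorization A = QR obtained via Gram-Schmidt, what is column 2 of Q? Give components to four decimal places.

c_1 = (-3, 2, -2, -4); ‖c_1‖ = 5.7446, so e_1 = (-0.5222, 0.3482, -0.3482, -0.6963).
e_1·c_2 = (-0.5222)·(-1) + 0.3482·(-4) + (-0.3482)·2 + (-0.6963)·3 = -3.6556.
u_2 = c_2 + 3.6556·e_1 = (-2.9091, -2.7273, 0.7273, 0.4545).
‖u_2‖ = 4.0788, so e_2 = (-0.7132, -0.6687, 0.1783, 0.1114).

e_2 = (-0.7132, -0.6687, 0.1783, 0.1114)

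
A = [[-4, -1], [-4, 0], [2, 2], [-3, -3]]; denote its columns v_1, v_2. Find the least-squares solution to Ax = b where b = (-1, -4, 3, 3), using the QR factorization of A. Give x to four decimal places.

x = (0.7977, -1.1114)

v_1 = (-4, -4, 2, -3); ‖v_1‖ = 6.7082, so e_1 = (-0.5963, -0.5963, 0.2981, -0.4472).
e_1·v_2 = (-0.5963)·(-1) + (-0.5963)·0 + 0.2981·2 + (-0.4472)·(-3) = 2.5342.
u_2 = v_2 − 2.5342·e_1 = (0.5111, 1.5111, 1.2444, -1.8667).
‖u_2‖ = 2.7528, so e_2 = (0.1857, 0.5489, 0.4521, -0.6781).
Qᵀb = (2.5342, -3.0595).
Back-substitute: x_2 = -3.0595/2.7528 = -1.1114.
x_1 = (2.5342 − 2.5342·(-1.1114))/6.7082 = 0.7977.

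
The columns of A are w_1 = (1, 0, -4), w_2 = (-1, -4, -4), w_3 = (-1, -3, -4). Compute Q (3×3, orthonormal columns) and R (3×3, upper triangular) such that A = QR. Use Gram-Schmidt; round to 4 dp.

w_1 = (1, 0, -4); ‖w_1‖ = 4.1231, so q_1 = (0.2425, 0.0000, -0.9701).
q_1·w_2 = 0.2425·(-1) + 0.0000·(-4) + (-0.9701)·(-4) = 3.6380.
u_2 = w_2 − 3.6380·q_1 = (-1.8824, -4.0000, -0.4706).
‖u_2‖ = 4.4458, so q_2 = (-0.4234, -0.8997, -0.1059).
q_1·w_3 = 0.2425·(-1) + 0.0000·(-3) + (-0.9701)·(-4) = 3.6380; q_2·w_3 = (-0.4234)·(-1) + (-0.8997)·(-3) + (-0.1059)·(-4) = 3.5460.
u_3 = w_3 − 3.6380·q_1 − 3.5460·q_2 = (-0.3810, 0.1905, -0.0952).
‖u_3‖ = 0.4364, so q_3 = (-0.8729, 0.4364, -0.2182).

Q = [[0.2425, -0.4234, -0.8729], [0.0000, -0.8997, 0.4364], [-0.9701, -0.1059, -0.2182]], R = [[4.1231, 3.6380, 3.6380], [0.0000, 4.4458, 3.5460], [0.0000, 0.0000, 0.4364]]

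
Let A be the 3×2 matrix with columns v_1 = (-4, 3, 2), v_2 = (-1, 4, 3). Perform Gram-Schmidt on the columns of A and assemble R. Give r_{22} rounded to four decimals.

r_{22} = 3.0513

v_1 = (-4, 3, 2); ‖v_1‖ = 5.3852, so e_1 = (-0.7428, 0.5571, 0.3714).
e_1·v_2 = (-0.7428)·(-1) + 0.5571·4 + 0.3714·3 = 4.0853.
u_2 = v_2 − 4.0853·e_1 = (2.0345, 1.7241, 1.4828).
r_{22} = ‖u_2‖ = 3.0513.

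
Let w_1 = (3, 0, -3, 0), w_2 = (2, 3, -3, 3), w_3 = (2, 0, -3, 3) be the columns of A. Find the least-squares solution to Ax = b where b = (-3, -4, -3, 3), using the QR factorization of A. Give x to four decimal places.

q_1 = w_1/‖w_1‖ = (3, 0, -3, 0)/4.2426 = (0.7071, 0.0000, -0.7071, 0.0000).
r_{12} = q_1·w_2 = 3.5355.
u_2 = w_2 − 3.5355·q_1 = (-0.5000, 3.0000, -0.5000, 3.0000).
‖u_2‖ = 4.3012, so q_2 = (-0.1162, 0.6975, -0.1162, 0.6975).
r_{13} = q_1·w_3 = 3.5355; r_{23} = q_2·w_3 = 2.2087.
u_3 = w_3 − 3.5355·q_1 − 2.2087·q_2 = (-0.2432, -1.5405, -0.2432, 1.4595).
‖u_3‖ = 2.1498, so q_3 = (-0.1131, -0.7166, -0.1131, 0.6789).
Qᵀb = (0.0000, 0.0000, 5.5819).
Back-substitute: x_3 = 5.5819/2.1498 = 2.5965.
x_2 = (0.0000 − 2.2087·2.5965)/4.3012 = -1.3333.
x_1 = (0.0000 − 3.5355·(-1.3333) − 3.5355·2.5965)/4.2426 = -1.0526.

x = (-1.0526, -1.3333, 2.5965)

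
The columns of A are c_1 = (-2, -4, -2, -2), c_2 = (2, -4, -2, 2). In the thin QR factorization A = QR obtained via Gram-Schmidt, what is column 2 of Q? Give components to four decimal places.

q_2 = (0.5976, -0.4781, -0.2390, 0.5976)

c_1 = (-2, -4, -2, -2); ‖c_1‖ = 5.2915, so q_1 = (-0.3780, -0.7559, -0.3780, -0.3780).
q_1·c_2 = (-0.3780)·2 + (-0.7559)·(-4) + (-0.3780)·(-2) + (-0.3780)·2 = 2.2678.
u_2 = c_2 − 2.2678·q_1 = (2.8571, -2.2857, -1.1429, 2.8571).
‖u_2‖ = 4.7809, so q_2 = (0.5976, -0.4781, -0.2390, 0.5976).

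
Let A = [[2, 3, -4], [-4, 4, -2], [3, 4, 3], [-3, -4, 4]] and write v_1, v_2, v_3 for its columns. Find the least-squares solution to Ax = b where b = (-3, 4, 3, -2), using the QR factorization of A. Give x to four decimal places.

v_1 = (2, -4, 3, -3); ‖v_1‖ = 6.1644, so e_1 = (0.3244, -0.6489, 0.4867, -0.4867).
e_1·v_2 = 0.3244·3 + (-0.6489)·4 + 0.4867·4 + (-0.4867)·(-4) = 2.2711.
u_2 = v_2 − 2.2711·e_1 = (2.2632, 5.4737, 2.8947, -2.8947).
‖u_2‖ = 7.2001, so e_2 = (0.3143, 0.7602, 0.4020, -0.4020).
e_1·v_3 = 0.3244·(-4) + (-0.6489)·(-2) + 0.4867·3 + (-0.4867)·4 = -0.4867; e_2·v_3 = 0.3143·(-4) + 0.7602·(-2) + 0.4020·3 + (-0.4020)·4 = -3.1798.
u_3 = v_3 + 0.4867·e_1 + 3.1798·e_2 = (-2.8426, 0.1015, 4.5152, 2.4848).
‖u_3‖ = 5.8866, so e_3 = (-0.4829, 0.0172, 0.7670, 0.4221).
Qᵀb = (-1.1355, 4.1081, 2.9746).
Back-substitute: x_3 = 2.9746/5.8866 = 0.5053.
x_2 = (4.1081 + 3.1798·0.5053)/7.2001 = 0.7937.
x_1 = (-1.1355 − 2.2711·0.7937 + 0.4867·0.5053)/6.1644 = -0.4367.

x = (-0.4367, 0.7937, 0.5053)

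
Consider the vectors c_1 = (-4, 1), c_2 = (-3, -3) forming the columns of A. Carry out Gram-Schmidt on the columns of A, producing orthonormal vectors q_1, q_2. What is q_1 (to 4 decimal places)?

c_1 = (-4, 1); ‖c_1‖ = 4.1231, so q_1 = (-0.9701, 0.2425).

q_1 = (-0.9701, 0.2425)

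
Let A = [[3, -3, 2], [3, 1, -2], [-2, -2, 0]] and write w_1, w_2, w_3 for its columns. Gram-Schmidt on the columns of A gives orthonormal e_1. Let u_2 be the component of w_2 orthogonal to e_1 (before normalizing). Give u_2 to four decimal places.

e_1 = w_1/‖w_1‖ = (3, 3, -2)/4.6904 = (0.6396, 0.6396, -0.4264).
r_{12} = e_1·w_2 = -0.4264.
u_2 = w_2 + 0.4264·e_1 = (-2.7273, 1.2727, -2.1818).

u_2 = (-2.7273, 1.2727, -2.1818)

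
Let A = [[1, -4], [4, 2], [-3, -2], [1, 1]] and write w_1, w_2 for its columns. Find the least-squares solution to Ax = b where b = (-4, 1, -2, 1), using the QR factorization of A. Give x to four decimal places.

x = (-0.1408, 0.9819)

w_1 = (1, 4, -3, 1); ‖w_1‖ = 5.1962, so q_1 = (0.1925, 0.7698, -0.5774, 0.1925).
q_1·w_2 = 0.1925·(-4) + 0.7698·2 + (-0.5774)·(-2) + 0.1925·1 = 2.1170.
u_2 = w_2 − 2.1170·q_1 = (-4.4074, 0.3704, -0.7778, 0.5926).
‖u_2‖ = 4.5297, so q_2 = (-0.9730, 0.0818, -0.1717, 0.1308).
Qᵀb = (1.3472, 4.4480).
Back-substitute: x_2 = 4.4480/4.5297 = 0.9819.
x_1 = (1.3472 − 2.1170·0.9819)/5.1962 = -0.1408.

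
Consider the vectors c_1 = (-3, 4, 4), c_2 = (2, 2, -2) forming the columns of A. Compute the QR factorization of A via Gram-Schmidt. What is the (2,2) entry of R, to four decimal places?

c_1 = (-3, 4, 4); ‖c_1‖ = 6.4031, so q_1 = (-0.4685, 0.6247, 0.6247).
q_1·c_2 = (-0.4685)·2 + 0.6247·2 + 0.6247·(-2) = -0.9370.
u_2 = c_2 + 0.9370·q_1 = (1.5610, 2.5854, -1.4146).
r_{22} = ‖u_2‖ = 3.3350.

r_{22} = 3.3350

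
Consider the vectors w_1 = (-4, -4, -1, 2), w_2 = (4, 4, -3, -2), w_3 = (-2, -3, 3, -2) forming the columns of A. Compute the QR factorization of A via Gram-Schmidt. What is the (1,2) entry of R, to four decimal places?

w_1 = (-4, -4, -1, 2); ‖w_1‖ = 6.0828, so e_1 = (-0.6576, -0.6576, -0.1644, 0.3288).
r_{12} = e_1·w_2 = -5.4252.

r_{12} = -5.4252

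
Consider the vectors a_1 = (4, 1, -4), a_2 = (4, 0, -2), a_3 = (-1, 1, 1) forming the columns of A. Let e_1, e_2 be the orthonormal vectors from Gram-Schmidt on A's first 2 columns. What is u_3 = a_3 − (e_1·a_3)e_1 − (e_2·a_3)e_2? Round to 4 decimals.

e_1 = a_1/‖a_1‖ = (4, 1, -4)/5.7446 = (0.6963, 0.1741, -0.6963).
r_{12} = e_1·a_2 = 4.1779.
u_2 = a_2 − 4.1779·e_1 = (1.0909, -0.7273, 0.9091).
‖u_2‖ = 1.5954, so e_2 = (0.6838, -0.4558, 0.5698).
r_{13} = e_1·a_3 = -1.2185; r_{23} = e_2·a_3 = -0.5698.
u_3 = a_3 + 1.2185·e_1 + 0.5698·e_2 = (0.2381, 0.9524, 0.4762).

u_3 = (0.2381, 0.9524, 0.4762)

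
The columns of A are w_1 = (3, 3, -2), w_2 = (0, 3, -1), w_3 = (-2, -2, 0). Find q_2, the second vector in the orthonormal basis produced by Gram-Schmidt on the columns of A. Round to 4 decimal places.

w_1 = (3, 3, -2); ‖w_1‖ = 4.6904, so q_1 = (0.6396, 0.6396, -0.4264).
q_1·w_2 = 0.6396·0 + 0.6396·3 + (-0.4264)·(-1) = 2.3452.
u_2 = w_2 − 2.3452·q_1 = (-1.5000, 1.5000, 0.0000).
‖u_2‖ = 2.1213, so q_2 = (-0.7071, 0.7071, 0.0000).

q_2 = (-0.7071, 0.7071, 0.0000)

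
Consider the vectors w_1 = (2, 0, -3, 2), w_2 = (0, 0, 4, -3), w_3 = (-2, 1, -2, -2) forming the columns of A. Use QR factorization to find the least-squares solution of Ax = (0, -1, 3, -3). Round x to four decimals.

q_1 = w_1/‖w_1‖ = (2, 0, -3, 2)/4.1231 = (0.4851, 0.0000, -0.7276, 0.4851).
r_{12} = q_1·w_2 = -4.3656.
u_2 = w_2 + 4.3656·q_1 = (2.1176, 0.0000, 0.8235, -0.8824).
‖u_2‖ = 2.4375, so q_2 = (0.8688, 0.0000, 0.3379, -0.3620).
r_{13} = q_1·w_3 = -0.4851; r_{23} = q_2·w_3 = -1.6893.
u_3 = w_3 + 0.4851·q_1 + 1.6893·q_2 = (-0.2970, 1.0000, -1.7822, -2.3762).
‖u_3‖ = 3.1482, so q_3 = (-0.0944, 0.3176, -0.5661, -0.7548).
Qᵀb = (-3.6380, 2.0996, 0.2485).
Back-substitute: x_3 = 0.2485/3.1482 = 0.0789.
x_2 = (2.0996 + 1.6893·0.0789)/2.4375 = 0.9161.
x_1 = (-3.6380 + 4.3656·0.9161 + 0.4851·0.0789)/4.1231 = 0.0969.

x = (0.0969, 0.9161, 0.0789)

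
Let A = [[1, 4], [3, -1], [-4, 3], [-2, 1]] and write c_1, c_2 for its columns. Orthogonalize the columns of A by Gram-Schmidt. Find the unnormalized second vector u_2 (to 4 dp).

u_2 = (4.4333, 0.3000, 1.2667, 0.1333)

e_1 = c_1/‖c_1‖ = (1, 3, -4, -2)/5.4772 = (0.1826, 0.5477, -0.7303, -0.3651).
r_{12} = e_1·c_2 = -2.3735.
u_2 = c_2 + 2.3735·e_1 = (4.4333, 0.3000, 1.2667, 0.1333).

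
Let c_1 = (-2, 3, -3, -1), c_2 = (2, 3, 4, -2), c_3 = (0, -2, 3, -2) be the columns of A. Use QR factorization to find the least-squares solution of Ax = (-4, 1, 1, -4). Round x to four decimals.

c_1 = (-2, 3, -3, -1); ‖c_1‖ = 4.7958, so q_1 = (-0.4170, 0.6255, -0.6255, -0.2085).
q_1·c_2 = (-0.4170)·2 + 0.6255·3 + (-0.6255)·4 + (-0.2085)·(-2) = -1.0426.
u_2 = c_2 + 1.0426·q_1 = (1.5652, 3.6522, 3.3478, -2.2174).
‖u_2‖ = 5.6492, so q_2 = (0.2771, 0.6465, 0.5926, -0.3925).
q_1·c_3 = (-0.4170)·0 + 0.6255·(-2) + (-0.6255)·3 + (-0.2085)·(-2) = -2.7107; q_2·c_3 = 0.2771·0 + 0.6465·(-2) + 0.5926·3 + (-0.3925)·(-2) = 1.2699.
u_3 = c_3 + 2.7107·q_1 − 1.2699·q_2 = (-1.4823, -1.1253, 0.5518, -2.0668).
‖u_3‖ = 2.8354, so q_3 = (-0.5228, -0.3969, 0.1946, -0.7289).
Qᵀb = (2.5022, 1.7009, 4.8045).
Back-substitute: x_3 = 4.8045/2.8354 = 1.6945.
x_2 = (1.7009 − 1.2699·1.6945)/5.6492 = -0.0798.
x_1 = (2.5022 + 1.0426·(-0.0798) + 2.7107·1.6945)/4.7958 = 1.4621.

x = (1.4621, -0.0798, 1.6945)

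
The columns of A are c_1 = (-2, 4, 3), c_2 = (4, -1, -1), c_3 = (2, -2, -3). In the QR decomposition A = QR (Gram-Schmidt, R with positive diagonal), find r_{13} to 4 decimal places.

c_1 = (-2, 4, 3); ‖c_1‖ = 5.3852, so q_1 = (-0.3714, 0.7428, 0.5571).
r_{13} = q_1·c_3 = -3.8996.

r_{13} = -3.8996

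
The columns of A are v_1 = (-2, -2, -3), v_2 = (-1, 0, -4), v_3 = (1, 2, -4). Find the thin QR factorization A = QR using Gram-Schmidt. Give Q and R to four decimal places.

Q = [[-0.4851, 0.2766, 0.8296], [-0.4851, 0.7042, -0.5185], [-0.7276, -0.6539, -0.2074]], R = [[4.1231, 3.3955, 1.4552], [0.0000, 2.3389, 4.3006], [0.0000, 0.0000, 0.6222]]

q_1 = v_1/‖v_1‖ = (-2, -2, -3)/4.1231 = (-0.4851, -0.4851, -0.7276).
r_{12} = q_1·v_2 = 3.3955.
u_2 = v_2 − 3.3955·q_1 = (0.6471, 1.6471, -1.5294).
‖u_2‖ = 2.3389, so q_2 = (0.2766, 0.7042, -0.6539).
r_{13} = q_1·v_3 = 1.4552; r_{23} = q_2·v_3 = 4.3006.
u_3 = v_3 − 1.4552·q_1 − 4.3006·q_2 = (0.5161, -0.3226, -0.1290).
‖u_3‖ = 0.6222, so q_3 = (0.8296, -0.5185, -0.2074).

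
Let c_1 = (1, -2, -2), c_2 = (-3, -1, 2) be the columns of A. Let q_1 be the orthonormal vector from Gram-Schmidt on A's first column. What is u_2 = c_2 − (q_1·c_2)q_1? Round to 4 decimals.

u_2 = (-2.4444, -2.1111, 0.8889)

c_1 = (1, -2, -2); ‖c_1‖ = 3.0000, so q_1 = (0.3333, -0.6667, -0.6667).
q_1·c_2 = 0.3333·(-3) + (-0.6667)·(-1) + (-0.6667)·2 = -1.6667.
u_2 = c_2 + 1.6667·q_1 = (-2.4444, -2.1111, 0.8889).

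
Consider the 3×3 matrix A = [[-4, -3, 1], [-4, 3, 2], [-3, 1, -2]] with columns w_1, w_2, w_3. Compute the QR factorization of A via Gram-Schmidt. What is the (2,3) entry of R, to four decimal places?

r_{23} = 0.1294

w_1 = (-4, -4, -3); ‖w_1‖ = 6.4031, so e_1 = (-0.6247, -0.6247, -0.4685).
e_1·w_2 = (-0.6247)·(-3) + (-0.6247)·3 + (-0.4685)·1 = -0.4685.
u_2 = w_2 + 0.4685·e_1 = (-3.2927, 2.7073, 0.7805).
‖u_2‖ = 4.3336, so e_2 = (-0.7598, 0.6247, 0.1801).
r_{23} = e_2·w_3 = 0.1294.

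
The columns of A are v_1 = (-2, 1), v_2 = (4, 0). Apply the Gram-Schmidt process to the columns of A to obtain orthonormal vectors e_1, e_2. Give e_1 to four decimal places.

v_1 = (-2, 1); ‖v_1‖ = 2.2361, so e_1 = (-0.8944, 0.4472).

e_1 = (-0.8944, 0.4472)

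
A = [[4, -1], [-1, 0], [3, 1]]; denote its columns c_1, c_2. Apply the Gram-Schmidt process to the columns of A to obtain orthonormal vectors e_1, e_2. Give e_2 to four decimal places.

c_1 = (4, -1, 3); ‖c_1‖ = 5.0990, so e_1 = (0.7845, -0.1961, 0.5883).
e_1·c_2 = 0.7845·(-1) + (-0.1961)·0 + 0.5883·1 = -0.1961.
u_2 = c_2 + 0.1961·e_1 = (-0.8462, -0.0385, 1.1154).
‖u_2‖ = 1.4005, so e_2 = (-0.6042, -0.0275, 0.7964).

e_2 = (-0.6042, -0.0275, 0.7964)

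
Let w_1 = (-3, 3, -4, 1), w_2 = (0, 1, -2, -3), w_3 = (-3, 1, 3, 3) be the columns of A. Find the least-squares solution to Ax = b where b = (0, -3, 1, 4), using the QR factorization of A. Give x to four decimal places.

w_1 = (-3, 3, -4, 1); ‖w_1‖ = 5.9161, so q_1 = (-0.5071, 0.5071, -0.6761, 0.1690).
q_1·w_2 = (-0.5071)·0 + 0.5071·1 + (-0.6761)·(-2) + 0.1690·(-3) = 1.3522.
u_2 = w_2 − 1.3522·q_1 = (0.6857, 0.3143, -1.0857, -3.2286).
‖u_2‖ = 3.4888, so q_2 = (0.1965, 0.0901, -0.3112, -0.9254).
q_1·w_3 = (-0.5071)·(-3) + 0.5071·1 + (-0.6761)·3 + 0.1690·3 = 0.5071; q_2·w_3 = 0.1965·(-3) + 0.0901·1 + (-0.3112)·3 + (-0.9254)·3 = -4.2094.
u_3 = w_3 − 0.5071·q_1 + 4.2094·q_2 = (-1.9155, 1.1221, 2.0329, -0.9812).
‖u_3‖ = 3.1660, so q_3 = (-0.6050, 0.3544, 0.6421, -0.3099).
Qᵀb = (-1.5213, -4.2831, -1.6608).
Back-substitute: x_3 = -1.6608/3.1660 = -0.5246.
x_2 = (-4.2831 + 4.2094·(-0.5246))/3.4888 = -1.8607.
x_1 = (-1.5213 − 1.3522·(-1.8607) − 0.5071·(-0.5246))/5.9161 = 0.2131.

x = (0.2131, -1.8607, -0.5246)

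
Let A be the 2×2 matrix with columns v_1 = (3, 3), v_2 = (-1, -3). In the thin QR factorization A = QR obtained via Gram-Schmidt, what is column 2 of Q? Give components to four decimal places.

e_1 = v_1/‖v_1‖ = (3, 3)/4.2426 = (0.7071, 0.7071).
r_{12} = e_1·v_2 = -2.8284.
u_2 = v_2 + 2.8284·e_1 = (1.0000, -1.0000).
‖u_2‖ = 1.4142, so e_2 = (0.7071, -0.7071).

e_2 = (0.7071, -0.7071)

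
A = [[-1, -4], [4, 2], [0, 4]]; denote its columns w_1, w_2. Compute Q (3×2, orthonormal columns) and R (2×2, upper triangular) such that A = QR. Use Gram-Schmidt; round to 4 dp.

Q = [[-0.2425, -0.6278], [0.9701, -0.1570], [0.0000, 0.7624]], R = [[4.1231, 2.9104], [0.0000, 5.2468]]

w_1 = (-1, 4, 0); ‖w_1‖ = 4.1231, so e_1 = (-0.2425, 0.9701, 0.0000).
e_1·w_2 = (-0.2425)·(-4) + 0.9701·2 + 0.0000·4 = 2.9104.
u_2 = w_2 − 2.9104·e_1 = (-3.2941, -0.8235, 4.0000).
‖u_2‖ = 5.2468, so e_2 = (-0.6278, -0.1570, 0.7624).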